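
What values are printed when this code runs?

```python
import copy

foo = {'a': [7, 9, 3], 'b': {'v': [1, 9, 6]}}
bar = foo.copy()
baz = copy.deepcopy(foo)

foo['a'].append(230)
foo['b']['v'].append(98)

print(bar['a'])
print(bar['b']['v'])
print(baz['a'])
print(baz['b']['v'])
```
[7, 9, 3, 230]
[1, 9, 6, 98]
[7, 9, 3]
[1, 9, 6]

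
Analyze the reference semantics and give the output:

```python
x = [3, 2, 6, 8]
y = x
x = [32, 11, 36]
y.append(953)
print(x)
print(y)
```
[32, 11, 36]
[3, 2, 6, 8, 953]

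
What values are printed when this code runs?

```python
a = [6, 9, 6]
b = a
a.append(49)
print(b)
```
[6, 9, 6, 49]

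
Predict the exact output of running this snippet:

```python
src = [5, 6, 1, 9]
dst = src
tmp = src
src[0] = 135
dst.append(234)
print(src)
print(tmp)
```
[135, 6, 1, 9, 234]
[135, 6, 1, 9, 234]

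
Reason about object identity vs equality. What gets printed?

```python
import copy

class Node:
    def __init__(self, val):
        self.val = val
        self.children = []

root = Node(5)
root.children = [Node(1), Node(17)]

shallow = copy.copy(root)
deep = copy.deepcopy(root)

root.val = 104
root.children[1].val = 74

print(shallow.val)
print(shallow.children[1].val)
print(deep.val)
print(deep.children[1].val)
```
5
74
5
17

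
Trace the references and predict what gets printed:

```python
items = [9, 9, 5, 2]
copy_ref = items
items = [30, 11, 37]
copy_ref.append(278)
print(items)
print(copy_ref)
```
[30, 11, 37]
[9, 9, 5, 2, 278]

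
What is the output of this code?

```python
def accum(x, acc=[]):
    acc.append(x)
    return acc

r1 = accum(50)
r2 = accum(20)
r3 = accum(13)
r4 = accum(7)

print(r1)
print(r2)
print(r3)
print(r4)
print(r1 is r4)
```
[50, 20, 13, 7]
[50, 20, 13, 7]
[50, 20, 13, 7]
[50, 20, 13, 7]
True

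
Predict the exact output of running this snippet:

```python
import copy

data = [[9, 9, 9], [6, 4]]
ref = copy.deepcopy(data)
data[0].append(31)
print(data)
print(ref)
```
[[9, 9, 9, 31], [6, 4]]
[[9, 9, 9], [6, 4]]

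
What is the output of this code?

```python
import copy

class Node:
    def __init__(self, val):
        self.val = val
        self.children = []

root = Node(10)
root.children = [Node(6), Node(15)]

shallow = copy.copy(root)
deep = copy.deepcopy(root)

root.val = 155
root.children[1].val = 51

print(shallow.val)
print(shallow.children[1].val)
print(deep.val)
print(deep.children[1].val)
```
10
51
10
15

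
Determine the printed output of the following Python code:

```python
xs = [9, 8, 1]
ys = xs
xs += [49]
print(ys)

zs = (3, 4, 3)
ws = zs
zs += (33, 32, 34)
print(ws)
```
[9, 8, 1, 49]
(3, 4, 3)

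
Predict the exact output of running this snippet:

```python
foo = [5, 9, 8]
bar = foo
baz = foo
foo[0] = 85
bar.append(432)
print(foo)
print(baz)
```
[85, 9, 8, 432]
[85, 9, 8, 432]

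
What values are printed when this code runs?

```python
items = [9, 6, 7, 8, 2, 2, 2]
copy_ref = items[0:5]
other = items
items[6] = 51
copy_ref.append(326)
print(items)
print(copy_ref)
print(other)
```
[9, 6, 7, 8, 2, 2, 51]
[9, 6, 7, 8, 2, 326]
[9, 6, 7, 8, 2, 2, 51]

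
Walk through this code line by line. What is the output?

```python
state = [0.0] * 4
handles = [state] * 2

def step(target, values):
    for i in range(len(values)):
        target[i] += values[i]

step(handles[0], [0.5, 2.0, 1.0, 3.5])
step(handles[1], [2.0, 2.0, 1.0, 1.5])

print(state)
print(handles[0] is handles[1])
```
[2.5, 4.0, 2.0, 5.0]
True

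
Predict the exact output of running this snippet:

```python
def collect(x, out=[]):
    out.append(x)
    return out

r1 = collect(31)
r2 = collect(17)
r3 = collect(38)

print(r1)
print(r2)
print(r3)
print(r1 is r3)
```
[31, 17, 38]
[31, 17, 38]
[31, 17, 38]
True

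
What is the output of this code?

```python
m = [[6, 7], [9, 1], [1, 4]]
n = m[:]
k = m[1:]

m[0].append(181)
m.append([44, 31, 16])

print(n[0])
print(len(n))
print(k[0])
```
[6, 7, 181]
3
[9, 1]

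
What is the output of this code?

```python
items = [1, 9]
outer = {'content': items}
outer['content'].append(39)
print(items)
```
[1, 9, 39]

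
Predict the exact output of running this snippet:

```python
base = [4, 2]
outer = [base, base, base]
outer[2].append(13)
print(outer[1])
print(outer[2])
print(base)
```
[4, 2, 13]
[4, 2, 13]
[4, 2, 13]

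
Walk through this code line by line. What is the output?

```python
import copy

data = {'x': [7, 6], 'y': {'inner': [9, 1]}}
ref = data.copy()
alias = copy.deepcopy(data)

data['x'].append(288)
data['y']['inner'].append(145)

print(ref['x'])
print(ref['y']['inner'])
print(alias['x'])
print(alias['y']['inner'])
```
[7, 6, 288]
[9, 1, 145]
[7, 6]
[9, 1]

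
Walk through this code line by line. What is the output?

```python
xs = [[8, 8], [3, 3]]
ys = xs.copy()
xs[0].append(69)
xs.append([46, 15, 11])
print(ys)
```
[[8, 8, 69], [3, 3]]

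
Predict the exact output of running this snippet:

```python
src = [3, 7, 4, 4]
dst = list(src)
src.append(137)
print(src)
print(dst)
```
[3, 7, 4, 4, 137]
[3, 7, 4, 4]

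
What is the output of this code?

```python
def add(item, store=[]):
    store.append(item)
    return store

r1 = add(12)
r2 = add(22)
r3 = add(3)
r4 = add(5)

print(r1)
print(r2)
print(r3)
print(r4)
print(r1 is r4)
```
[12, 22, 3, 5]
[12, 22, 3, 5]
[12, 22, 3, 5]
[12, 22, 3, 5]
True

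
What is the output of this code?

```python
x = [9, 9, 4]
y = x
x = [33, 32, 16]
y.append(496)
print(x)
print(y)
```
[33, 32, 16]
[9, 9, 4, 496]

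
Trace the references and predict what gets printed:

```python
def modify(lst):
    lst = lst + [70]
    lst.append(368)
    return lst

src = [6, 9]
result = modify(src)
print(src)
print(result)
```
[6, 9]
[6, 9, 70, 368]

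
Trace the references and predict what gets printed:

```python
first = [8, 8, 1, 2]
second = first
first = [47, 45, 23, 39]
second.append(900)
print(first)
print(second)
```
[47, 45, 23, 39]
[8, 8, 1, 2, 900]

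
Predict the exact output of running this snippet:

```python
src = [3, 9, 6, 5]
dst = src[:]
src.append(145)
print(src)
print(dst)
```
[3, 9, 6, 5, 145]
[3, 9, 6, 5]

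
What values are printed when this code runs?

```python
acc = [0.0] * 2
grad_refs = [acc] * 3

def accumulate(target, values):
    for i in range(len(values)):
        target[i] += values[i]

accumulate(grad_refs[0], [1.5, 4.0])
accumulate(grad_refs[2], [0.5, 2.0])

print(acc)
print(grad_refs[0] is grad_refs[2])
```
[2.0, 6.0]
True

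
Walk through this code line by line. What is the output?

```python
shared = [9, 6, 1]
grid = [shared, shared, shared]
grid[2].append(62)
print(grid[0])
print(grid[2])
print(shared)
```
[9, 6, 1, 62]
[9, 6, 1, 62]
[9, 6, 1, 62]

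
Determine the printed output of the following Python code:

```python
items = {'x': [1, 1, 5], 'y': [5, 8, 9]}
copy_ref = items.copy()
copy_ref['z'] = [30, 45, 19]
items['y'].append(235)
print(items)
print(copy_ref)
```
{'x': [1, 1, 5], 'y': [5, 8, 9, 235]}
{'x': [1, 1, 5], 'y': [5, 8, 9, 235], 'z': [30, 45, 19]}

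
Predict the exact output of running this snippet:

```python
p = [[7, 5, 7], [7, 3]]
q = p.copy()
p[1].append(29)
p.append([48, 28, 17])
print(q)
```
[[7, 5, 7], [7, 3, 29]]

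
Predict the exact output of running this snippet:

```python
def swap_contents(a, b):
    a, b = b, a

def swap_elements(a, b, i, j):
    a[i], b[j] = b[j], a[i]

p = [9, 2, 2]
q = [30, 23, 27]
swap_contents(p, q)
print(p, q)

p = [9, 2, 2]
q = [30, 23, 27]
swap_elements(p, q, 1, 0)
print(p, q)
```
[9, 2, 2] [30, 23, 27]
[9, 30, 2] [2, 23, 27]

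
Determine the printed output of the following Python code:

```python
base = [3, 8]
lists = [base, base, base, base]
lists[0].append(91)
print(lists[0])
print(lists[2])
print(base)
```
[3, 8, 91]
[3, 8, 91]
[3, 8, 91]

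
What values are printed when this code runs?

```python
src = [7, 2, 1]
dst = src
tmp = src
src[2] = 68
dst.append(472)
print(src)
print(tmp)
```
[7, 2, 68, 472]
[7, 2, 68, 472]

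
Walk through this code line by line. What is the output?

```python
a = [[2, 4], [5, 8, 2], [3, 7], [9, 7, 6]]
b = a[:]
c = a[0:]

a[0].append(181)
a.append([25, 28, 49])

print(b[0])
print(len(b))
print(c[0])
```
[2, 4, 181]
4
[2, 4, 181]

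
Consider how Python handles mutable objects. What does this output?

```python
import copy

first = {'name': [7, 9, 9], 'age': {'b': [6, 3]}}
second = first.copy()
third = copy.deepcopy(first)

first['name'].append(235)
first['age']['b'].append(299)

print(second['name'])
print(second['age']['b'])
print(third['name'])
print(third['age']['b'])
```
[7, 9, 9, 235]
[6, 3, 299]
[7, 9, 9]
[6, 3]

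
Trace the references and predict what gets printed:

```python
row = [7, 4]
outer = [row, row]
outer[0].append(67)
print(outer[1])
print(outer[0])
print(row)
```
[7, 4, 67]
[7, 4, 67]
[7, 4, 67]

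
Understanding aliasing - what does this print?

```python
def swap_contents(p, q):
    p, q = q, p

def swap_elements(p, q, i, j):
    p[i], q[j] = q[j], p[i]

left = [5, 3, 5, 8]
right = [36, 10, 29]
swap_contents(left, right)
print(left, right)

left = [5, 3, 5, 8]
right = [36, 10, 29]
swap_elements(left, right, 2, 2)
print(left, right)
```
[5, 3, 5, 8] [36, 10, 29]
[5, 3, 29, 8] [36, 10, 5]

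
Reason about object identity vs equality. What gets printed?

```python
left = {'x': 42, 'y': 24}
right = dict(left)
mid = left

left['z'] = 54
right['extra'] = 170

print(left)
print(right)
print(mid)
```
{'x': 42, 'y': 24, 'z': 54}
{'x': 42, 'y': 24, 'extra': 170}
{'x': 42, 'y': 24, 'z': 54}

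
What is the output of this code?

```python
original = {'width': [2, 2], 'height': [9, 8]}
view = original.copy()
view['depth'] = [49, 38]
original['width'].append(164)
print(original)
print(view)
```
{'width': [2, 2, 164], 'height': [9, 8]}
{'width': [2, 2, 164], 'height': [9, 8], 'depth': [49, 38]}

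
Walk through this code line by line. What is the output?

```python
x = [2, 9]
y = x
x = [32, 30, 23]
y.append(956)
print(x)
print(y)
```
[32, 30, 23]
[2, 9, 956]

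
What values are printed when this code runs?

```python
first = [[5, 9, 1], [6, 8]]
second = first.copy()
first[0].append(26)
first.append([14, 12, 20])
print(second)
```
[[5, 9, 1, 26], [6, 8]]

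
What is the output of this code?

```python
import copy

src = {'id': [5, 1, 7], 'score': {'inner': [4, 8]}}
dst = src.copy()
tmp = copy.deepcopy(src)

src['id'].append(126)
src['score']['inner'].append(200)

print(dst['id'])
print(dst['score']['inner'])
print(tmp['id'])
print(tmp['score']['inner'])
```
[5, 1, 7, 126]
[4, 8, 200]
[5, 1, 7]
[4, 8]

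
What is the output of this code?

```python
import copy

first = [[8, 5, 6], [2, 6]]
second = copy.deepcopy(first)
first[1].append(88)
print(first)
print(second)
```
[[8, 5, 6], [2, 6, 88]]
[[8, 5, 6], [2, 6]]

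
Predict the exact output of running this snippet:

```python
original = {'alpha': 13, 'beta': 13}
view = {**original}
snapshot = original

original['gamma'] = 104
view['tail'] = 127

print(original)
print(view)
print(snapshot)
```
{'alpha': 13, 'beta': 13, 'gamma': 104}
{'alpha': 13, 'beta': 13, 'tail': 127}
{'alpha': 13, 'beta': 13, 'gamma': 104}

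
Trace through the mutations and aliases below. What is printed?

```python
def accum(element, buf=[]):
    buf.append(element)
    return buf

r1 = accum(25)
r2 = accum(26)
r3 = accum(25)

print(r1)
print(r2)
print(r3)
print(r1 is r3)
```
[25, 26, 25]
[25, 26, 25]
[25, 26, 25]
True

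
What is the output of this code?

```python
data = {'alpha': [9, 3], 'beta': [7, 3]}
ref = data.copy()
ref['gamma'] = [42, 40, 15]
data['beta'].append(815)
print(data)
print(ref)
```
{'alpha': [9, 3], 'beta': [7, 3, 815]}
{'alpha': [9, 3], 'beta': [7, 3, 815], 'gamma': [42, 40, 15]}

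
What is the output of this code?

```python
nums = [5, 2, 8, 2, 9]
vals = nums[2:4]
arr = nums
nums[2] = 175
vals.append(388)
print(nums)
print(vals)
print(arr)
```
[5, 2, 175, 2, 9]
[8, 2, 388]
[5, 2, 175, 2, 9]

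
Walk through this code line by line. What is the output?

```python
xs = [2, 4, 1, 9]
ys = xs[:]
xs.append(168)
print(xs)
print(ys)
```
[2, 4, 1, 9, 168]
[2, 4, 1, 9]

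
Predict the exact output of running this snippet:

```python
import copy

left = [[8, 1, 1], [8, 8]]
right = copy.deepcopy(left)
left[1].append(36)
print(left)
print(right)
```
[[8, 1, 1], [8, 8, 36]]
[[8, 1, 1], [8, 8]]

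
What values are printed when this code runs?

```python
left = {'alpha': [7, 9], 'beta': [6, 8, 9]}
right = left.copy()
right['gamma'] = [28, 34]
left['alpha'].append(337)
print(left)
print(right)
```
{'alpha': [7, 9, 337], 'beta': [6, 8, 9]}
{'alpha': [7, 9, 337], 'beta': [6, 8, 9], 'gamma': [28, 34]}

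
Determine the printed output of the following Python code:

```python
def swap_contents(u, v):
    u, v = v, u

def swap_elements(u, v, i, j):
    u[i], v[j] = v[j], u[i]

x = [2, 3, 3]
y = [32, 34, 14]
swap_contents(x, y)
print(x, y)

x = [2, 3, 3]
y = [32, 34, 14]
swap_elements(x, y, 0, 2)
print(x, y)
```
[2, 3, 3] [32, 34, 14]
[14, 3, 3] [32, 34, 2]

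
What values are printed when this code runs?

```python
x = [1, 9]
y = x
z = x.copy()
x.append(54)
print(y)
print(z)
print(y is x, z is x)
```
[1, 9, 54]
[1, 9]
True False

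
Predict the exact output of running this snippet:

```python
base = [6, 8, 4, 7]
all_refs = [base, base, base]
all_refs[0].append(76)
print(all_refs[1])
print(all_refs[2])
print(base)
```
[6, 8, 4, 7, 76]
[6, 8, 4, 7, 76]
[6, 8, 4, 7, 76]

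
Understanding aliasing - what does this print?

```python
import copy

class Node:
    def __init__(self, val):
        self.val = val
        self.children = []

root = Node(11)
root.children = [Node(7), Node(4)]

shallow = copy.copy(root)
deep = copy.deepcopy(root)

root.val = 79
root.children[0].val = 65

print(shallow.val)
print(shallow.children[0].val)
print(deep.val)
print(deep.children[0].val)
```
11
65
11
7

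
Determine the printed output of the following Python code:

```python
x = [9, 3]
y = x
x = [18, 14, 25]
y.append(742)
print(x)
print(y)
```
[18, 14, 25]
[9, 3, 742]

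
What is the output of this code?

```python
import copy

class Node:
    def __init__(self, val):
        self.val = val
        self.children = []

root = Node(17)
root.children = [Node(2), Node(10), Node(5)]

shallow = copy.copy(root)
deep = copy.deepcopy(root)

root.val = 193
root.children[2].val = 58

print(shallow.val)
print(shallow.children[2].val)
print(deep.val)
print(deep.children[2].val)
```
17
58
17
5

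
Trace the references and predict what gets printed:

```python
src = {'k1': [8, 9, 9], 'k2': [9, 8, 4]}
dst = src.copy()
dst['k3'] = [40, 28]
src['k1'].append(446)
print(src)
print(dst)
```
{'k1': [8, 9, 9, 446], 'k2': [9, 8, 4]}
{'k1': [8, 9, 9, 446], 'k2': [9, 8, 4], 'k3': [40, 28]}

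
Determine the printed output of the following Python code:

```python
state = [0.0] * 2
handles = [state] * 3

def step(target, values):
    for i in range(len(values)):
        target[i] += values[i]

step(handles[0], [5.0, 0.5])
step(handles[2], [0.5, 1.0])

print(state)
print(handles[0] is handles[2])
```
[5.5, 1.5]
True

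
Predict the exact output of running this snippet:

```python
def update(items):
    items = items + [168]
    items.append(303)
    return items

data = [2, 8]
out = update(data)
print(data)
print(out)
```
[2, 8]
[2, 8, 168, 303]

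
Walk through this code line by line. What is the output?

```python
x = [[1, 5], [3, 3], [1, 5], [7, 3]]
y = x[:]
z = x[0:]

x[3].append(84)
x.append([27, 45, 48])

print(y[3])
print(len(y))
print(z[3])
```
[7, 3, 84]
4
[7, 3, 84]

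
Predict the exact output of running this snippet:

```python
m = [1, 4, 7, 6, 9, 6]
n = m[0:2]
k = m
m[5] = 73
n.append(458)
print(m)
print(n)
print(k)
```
[1, 4, 7, 6, 9, 73]
[1, 4, 458]
[1, 4, 7, 6, 9, 73]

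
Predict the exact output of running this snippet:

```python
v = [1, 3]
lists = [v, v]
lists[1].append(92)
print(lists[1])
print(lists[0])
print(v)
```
[1, 3, 92]
[1, 3, 92]
[1, 3, 92]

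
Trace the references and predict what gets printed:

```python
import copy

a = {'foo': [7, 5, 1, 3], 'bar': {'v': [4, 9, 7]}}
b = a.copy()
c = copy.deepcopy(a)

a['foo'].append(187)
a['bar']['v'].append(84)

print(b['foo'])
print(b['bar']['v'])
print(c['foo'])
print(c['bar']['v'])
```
[7, 5, 1, 3, 187]
[4, 9, 7, 84]
[7, 5, 1, 3]
[4, 9, 7]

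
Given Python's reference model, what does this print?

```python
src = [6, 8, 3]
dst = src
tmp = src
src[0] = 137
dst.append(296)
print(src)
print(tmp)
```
[137, 8, 3, 296]
[137, 8, 3, 296]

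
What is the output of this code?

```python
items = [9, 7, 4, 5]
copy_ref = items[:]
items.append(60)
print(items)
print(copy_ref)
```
[9, 7, 4, 5, 60]
[9, 7, 4, 5]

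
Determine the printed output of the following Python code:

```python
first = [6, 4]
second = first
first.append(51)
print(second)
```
[6, 4, 51]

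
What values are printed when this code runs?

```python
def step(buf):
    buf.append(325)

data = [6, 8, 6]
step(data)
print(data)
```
[6, 8, 6, 325]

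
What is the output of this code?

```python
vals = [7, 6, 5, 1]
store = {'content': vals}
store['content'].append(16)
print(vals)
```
[7, 6, 5, 1, 16]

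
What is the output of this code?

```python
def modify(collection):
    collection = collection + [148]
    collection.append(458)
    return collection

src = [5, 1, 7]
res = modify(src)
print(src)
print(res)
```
[5, 1, 7]
[5, 1, 7, 148, 458]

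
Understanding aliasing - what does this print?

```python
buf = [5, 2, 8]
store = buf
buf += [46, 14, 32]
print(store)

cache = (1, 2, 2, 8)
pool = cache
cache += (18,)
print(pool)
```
[5, 2, 8, 46, 14, 32]
(1, 2, 2, 8)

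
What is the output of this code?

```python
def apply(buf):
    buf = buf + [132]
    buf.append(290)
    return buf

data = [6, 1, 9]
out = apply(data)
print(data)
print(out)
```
[6, 1, 9]
[6, 1, 9, 132, 290]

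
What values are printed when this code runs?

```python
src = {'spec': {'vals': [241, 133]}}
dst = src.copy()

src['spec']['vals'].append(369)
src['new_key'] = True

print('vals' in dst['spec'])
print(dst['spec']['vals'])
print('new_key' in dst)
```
True
[241, 133, 369]
False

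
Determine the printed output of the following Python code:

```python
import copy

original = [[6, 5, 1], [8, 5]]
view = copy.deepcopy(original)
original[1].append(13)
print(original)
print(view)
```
[[6, 5, 1], [8, 5, 13]]
[[6, 5, 1], [8, 5]]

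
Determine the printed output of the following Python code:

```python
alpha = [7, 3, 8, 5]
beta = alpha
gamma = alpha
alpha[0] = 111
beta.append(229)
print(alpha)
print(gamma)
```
[111, 3, 8, 5, 229]
[111, 3, 8, 5, 229]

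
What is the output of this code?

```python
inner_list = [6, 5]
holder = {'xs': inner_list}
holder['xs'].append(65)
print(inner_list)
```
[6, 5, 65]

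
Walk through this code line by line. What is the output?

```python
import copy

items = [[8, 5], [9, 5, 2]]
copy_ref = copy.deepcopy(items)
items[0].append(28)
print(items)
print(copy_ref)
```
[[8, 5, 28], [9, 5, 2]]
[[8, 5], [9, 5, 2]]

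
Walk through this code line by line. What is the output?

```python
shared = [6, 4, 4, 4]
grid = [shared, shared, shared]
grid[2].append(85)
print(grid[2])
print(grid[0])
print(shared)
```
[6, 4, 4, 4, 85]
[6, 4, 4, 4, 85]
[6, 4, 4, 4, 85]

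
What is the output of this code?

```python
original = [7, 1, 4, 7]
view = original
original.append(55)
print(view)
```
[7, 1, 4, 7, 55]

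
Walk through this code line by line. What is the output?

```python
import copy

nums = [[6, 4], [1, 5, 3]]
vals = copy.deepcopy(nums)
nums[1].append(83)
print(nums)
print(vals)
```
[[6, 4], [1, 5, 3, 83]]
[[6, 4], [1, 5, 3]]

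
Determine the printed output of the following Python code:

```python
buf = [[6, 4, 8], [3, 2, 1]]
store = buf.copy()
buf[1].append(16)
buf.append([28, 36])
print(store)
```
[[6, 4, 8], [3, 2, 1, 16]]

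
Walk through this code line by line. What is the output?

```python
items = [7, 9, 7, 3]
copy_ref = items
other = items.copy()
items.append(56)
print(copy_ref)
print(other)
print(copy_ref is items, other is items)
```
[7, 9, 7, 3, 56]
[7, 9, 7, 3]
True False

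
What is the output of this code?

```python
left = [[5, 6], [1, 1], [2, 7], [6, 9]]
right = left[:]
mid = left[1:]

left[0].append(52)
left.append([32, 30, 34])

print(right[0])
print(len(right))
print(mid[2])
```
[5, 6, 52]
4
[6, 9]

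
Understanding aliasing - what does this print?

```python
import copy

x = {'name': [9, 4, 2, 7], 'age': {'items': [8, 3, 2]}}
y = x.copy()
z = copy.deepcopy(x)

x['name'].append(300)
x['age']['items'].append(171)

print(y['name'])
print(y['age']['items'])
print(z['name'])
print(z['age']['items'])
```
[9, 4, 2, 7, 300]
[8, 3, 2, 171]
[9, 4, 2, 7]
[8, 3, 2]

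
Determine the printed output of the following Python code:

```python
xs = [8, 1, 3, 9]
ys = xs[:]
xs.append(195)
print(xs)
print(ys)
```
[8, 1, 3, 9, 195]
[8, 1, 3, 9]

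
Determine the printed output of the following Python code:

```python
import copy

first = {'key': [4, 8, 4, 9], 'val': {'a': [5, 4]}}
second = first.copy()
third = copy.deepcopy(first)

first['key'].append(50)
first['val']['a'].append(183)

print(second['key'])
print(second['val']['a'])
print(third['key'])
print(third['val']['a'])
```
[4, 8, 4, 9, 50]
[5, 4, 183]
[4, 8, 4, 9]
[5, 4]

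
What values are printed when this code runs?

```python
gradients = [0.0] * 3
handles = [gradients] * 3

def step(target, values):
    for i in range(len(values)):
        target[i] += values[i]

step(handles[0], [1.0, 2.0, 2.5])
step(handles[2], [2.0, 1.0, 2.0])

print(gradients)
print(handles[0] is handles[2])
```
[3.0, 3.0, 4.5]
True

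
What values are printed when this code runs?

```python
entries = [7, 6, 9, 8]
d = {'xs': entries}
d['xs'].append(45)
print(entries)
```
[7, 6, 9, 8, 45]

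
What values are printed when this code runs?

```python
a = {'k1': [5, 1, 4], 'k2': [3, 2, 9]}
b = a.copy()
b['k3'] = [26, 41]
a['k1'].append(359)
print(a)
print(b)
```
{'k1': [5, 1, 4, 359], 'k2': [3, 2, 9]}
{'k1': [5, 1, 4, 359], 'k2': [3, 2, 9], 'k3': [26, 41]}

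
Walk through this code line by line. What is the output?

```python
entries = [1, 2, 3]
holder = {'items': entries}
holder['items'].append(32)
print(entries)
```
[1, 2, 3, 32]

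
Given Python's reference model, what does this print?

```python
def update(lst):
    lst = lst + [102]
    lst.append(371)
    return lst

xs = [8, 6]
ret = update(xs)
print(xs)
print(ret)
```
[8, 6]
[8, 6, 102, 371]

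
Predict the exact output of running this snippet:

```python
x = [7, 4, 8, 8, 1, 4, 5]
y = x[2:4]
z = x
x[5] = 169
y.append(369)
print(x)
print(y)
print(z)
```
[7, 4, 8, 8, 1, 169, 5]
[8, 8, 369]
[7, 4, 8, 8, 1, 169, 5]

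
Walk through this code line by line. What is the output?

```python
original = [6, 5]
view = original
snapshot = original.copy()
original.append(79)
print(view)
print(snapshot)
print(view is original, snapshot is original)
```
[6, 5, 79]
[6, 5]
True False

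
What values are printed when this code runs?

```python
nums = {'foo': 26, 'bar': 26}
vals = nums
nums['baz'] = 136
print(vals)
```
{'foo': 26, 'bar': 26, 'baz': 136}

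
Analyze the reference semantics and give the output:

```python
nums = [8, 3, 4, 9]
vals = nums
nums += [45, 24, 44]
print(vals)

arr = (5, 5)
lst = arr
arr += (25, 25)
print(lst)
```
[8, 3, 4, 9, 45, 24, 44]
(5, 5)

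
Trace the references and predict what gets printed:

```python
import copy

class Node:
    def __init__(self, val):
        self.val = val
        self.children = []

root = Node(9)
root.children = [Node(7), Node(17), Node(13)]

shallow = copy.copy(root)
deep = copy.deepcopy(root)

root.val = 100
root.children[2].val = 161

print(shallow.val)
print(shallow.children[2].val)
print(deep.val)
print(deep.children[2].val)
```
9
161
9
13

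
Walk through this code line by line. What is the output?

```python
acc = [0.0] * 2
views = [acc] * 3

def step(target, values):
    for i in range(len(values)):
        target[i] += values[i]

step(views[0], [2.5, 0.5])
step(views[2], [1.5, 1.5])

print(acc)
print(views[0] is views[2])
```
[4.0, 2.0]
True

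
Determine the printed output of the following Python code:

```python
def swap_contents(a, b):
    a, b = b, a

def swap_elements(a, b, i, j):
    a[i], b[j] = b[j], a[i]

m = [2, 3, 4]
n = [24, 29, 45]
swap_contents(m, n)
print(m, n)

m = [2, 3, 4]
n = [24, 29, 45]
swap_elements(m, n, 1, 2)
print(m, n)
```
[2, 3, 4] [24, 29, 45]
[2, 45, 4] [24, 29, 3]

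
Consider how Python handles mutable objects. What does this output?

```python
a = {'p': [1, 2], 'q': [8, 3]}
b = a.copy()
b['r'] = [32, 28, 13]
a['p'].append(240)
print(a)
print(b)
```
{'p': [1, 2, 240], 'q': [8, 3]}
{'p': [1, 2, 240], 'q': [8, 3], 'r': [32, 28, 13]}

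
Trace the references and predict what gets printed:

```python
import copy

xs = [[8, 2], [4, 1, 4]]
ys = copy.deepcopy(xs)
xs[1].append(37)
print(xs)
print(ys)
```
[[8, 2], [4, 1, 4, 37]]
[[8, 2], [4, 1, 4]]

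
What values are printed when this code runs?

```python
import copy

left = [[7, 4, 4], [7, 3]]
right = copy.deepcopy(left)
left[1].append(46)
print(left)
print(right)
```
[[7, 4, 4], [7, 3, 46]]
[[7, 4, 4], [7, 3]]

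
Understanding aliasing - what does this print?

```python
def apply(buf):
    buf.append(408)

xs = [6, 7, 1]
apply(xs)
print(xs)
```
[6, 7, 1, 408]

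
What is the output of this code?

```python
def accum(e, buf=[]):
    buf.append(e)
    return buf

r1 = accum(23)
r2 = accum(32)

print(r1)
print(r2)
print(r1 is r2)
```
[23, 32]
[23, 32]
True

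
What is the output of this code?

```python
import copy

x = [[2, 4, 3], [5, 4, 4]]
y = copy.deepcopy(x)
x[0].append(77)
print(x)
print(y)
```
[[2, 4, 3, 77], [5, 4, 4]]
[[2, 4, 3], [5, 4, 4]]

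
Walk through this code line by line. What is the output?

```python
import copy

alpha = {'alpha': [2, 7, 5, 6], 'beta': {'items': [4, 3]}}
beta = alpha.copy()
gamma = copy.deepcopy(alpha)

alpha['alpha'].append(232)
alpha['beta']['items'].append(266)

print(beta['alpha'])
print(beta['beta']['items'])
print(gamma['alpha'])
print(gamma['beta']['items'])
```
[2, 7, 5, 6, 232]
[4, 3, 266]
[2, 7, 5, 6]
[4, 3]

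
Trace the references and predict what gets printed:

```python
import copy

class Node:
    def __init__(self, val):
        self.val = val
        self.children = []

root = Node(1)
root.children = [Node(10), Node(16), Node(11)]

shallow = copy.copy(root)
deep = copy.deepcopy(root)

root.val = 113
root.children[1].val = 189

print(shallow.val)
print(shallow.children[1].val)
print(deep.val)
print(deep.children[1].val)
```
1
189
1
16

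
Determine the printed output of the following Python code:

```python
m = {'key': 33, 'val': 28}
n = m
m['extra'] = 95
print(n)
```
{'key': 33, 'val': 28, 'extra': 95}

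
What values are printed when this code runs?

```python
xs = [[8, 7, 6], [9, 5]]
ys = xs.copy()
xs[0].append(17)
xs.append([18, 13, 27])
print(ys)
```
[[8, 7, 6, 17], [9, 5]]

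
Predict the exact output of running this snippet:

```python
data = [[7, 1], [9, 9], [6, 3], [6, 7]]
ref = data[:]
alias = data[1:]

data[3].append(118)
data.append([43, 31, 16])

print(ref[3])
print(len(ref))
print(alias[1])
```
[6, 7, 118]
4
[6, 3]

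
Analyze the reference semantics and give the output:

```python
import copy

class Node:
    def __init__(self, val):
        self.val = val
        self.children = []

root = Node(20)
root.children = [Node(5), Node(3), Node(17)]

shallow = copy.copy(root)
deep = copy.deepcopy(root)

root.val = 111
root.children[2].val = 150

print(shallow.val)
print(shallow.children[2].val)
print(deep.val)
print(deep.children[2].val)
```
20
150
20
17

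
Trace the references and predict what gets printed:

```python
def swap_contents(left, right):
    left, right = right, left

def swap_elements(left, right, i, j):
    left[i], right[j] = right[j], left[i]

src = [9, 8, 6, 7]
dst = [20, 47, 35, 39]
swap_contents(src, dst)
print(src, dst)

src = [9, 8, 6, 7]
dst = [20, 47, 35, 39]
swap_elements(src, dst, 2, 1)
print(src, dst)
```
[9, 8, 6, 7] [20, 47, 35, 39]
[9, 8, 47, 7] [20, 6, 35, 39]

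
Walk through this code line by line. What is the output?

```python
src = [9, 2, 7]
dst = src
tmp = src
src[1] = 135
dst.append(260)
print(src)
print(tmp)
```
[9, 135, 7, 260]
[9, 135, 7, 260]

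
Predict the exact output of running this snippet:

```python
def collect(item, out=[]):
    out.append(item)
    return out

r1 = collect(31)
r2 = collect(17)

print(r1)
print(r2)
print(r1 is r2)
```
[31, 17]
[31, 17]
True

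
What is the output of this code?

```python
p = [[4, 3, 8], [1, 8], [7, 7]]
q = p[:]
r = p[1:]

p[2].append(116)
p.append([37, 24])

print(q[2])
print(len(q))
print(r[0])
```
[7, 7, 116]
3
[1, 8]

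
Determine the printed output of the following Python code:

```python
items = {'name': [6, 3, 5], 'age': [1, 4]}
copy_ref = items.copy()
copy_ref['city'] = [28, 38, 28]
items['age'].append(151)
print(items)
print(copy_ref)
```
{'name': [6, 3, 5], 'age': [1, 4, 151]}
{'name': [6, 3, 5], 'age': [1, 4, 151], 'city': [28, 38, 28]}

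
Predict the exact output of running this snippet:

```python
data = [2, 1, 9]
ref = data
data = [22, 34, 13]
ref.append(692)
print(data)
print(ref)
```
[22, 34, 13]
[2, 1, 9, 692]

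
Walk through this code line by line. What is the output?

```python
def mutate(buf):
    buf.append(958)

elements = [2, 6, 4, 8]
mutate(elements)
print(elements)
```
[2, 6, 4, 8, 958]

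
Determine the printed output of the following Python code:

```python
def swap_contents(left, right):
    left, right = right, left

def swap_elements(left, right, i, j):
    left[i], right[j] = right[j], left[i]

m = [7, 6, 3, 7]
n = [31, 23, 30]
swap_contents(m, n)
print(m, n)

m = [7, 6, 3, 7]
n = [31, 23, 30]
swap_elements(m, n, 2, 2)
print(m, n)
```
[7, 6, 3, 7] [31, 23, 30]
[7, 6, 30, 7] [31, 23, 3]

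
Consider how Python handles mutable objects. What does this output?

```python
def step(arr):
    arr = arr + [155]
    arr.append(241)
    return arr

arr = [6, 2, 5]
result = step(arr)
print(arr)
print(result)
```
[6, 2, 5]
[6, 2, 5, 155, 241]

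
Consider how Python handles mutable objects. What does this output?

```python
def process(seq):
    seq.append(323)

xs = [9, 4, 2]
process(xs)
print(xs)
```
[9, 4, 2, 323]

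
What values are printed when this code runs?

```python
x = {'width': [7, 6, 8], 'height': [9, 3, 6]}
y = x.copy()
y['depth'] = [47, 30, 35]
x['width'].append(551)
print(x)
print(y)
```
{'width': [7, 6, 8, 551], 'height': [9, 3, 6]}
{'width': [7, 6, 8, 551], 'height': [9, 3, 6], 'depth': [47, 30, 35]}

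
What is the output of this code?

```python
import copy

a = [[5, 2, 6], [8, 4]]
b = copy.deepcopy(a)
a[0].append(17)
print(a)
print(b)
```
[[5, 2, 6, 17], [8, 4]]
[[5, 2, 6], [8, 4]]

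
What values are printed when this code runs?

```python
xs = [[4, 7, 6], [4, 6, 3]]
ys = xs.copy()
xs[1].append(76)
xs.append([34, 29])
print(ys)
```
[[4, 7, 6], [4, 6, 3, 76]]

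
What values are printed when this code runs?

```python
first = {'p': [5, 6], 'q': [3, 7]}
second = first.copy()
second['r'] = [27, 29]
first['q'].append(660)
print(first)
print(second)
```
{'p': [5, 6], 'q': [3, 7, 660]}
{'p': [5, 6], 'q': [3, 7, 660], 'r': [27, 29]}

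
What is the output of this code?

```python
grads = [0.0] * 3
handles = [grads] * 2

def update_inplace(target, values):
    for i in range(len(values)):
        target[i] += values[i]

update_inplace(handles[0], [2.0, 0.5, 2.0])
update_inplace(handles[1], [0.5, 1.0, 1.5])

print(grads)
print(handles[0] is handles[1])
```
[2.5, 1.5, 3.5]
True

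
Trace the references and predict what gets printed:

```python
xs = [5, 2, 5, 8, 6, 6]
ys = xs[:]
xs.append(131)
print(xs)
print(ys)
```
[5, 2, 5, 8, 6, 6, 131]
[5, 2, 5, 8, 6, 6]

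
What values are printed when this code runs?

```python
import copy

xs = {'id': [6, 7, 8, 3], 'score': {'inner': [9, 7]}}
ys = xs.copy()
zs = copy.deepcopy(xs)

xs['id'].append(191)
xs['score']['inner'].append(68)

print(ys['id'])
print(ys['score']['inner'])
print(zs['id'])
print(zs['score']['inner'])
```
[6, 7, 8, 3, 191]
[9, 7, 68]
[6, 7, 8, 3]
[9, 7]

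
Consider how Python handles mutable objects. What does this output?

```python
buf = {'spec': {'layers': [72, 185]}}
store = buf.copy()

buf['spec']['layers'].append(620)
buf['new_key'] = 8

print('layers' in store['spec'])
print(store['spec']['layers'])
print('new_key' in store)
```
True
[72, 185, 620]
False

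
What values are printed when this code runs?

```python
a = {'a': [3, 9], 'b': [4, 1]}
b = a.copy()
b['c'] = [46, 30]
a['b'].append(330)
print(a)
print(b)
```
{'a': [3, 9], 'b': [4, 1, 330]}
{'a': [3, 9], 'b': [4, 1, 330], 'c': [46, 30]}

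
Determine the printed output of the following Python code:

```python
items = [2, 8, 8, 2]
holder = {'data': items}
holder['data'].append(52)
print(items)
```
[2, 8, 8, 2, 52]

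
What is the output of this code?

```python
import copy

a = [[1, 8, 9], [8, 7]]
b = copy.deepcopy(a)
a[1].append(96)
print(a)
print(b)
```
[[1, 8, 9], [8, 7, 96]]
[[1, 8, 9], [8, 7]]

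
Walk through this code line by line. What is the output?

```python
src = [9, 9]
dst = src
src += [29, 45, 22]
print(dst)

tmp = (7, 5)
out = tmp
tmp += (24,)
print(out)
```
[9, 9, 29, 45, 22]
(7, 5)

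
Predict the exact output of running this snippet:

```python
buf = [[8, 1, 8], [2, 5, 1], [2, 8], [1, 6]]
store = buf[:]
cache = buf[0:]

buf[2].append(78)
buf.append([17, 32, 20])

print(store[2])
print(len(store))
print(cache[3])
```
[2, 8, 78]
4
[1, 6]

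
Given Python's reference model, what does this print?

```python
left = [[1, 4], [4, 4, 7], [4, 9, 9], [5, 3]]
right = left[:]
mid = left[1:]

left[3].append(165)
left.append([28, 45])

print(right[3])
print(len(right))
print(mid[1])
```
[5, 3, 165]
4
[4, 9, 9]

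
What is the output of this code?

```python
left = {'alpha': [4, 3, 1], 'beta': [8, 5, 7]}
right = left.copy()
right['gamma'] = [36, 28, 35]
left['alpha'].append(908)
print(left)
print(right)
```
{'alpha': [4, 3, 1, 908], 'beta': [8, 5, 7]}
{'alpha': [4, 3, 1, 908], 'beta': [8, 5, 7], 'gamma': [36, 28, 35]}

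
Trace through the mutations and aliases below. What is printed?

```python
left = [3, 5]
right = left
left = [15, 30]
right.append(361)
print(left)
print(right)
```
[15, 30]
[3, 5, 361]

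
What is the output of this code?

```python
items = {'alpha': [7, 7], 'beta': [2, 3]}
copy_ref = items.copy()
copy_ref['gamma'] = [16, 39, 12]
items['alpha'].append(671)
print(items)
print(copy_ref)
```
{'alpha': [7, 7, 671], 'beta': [2, 3]}
{'alpha': [7, 7, 671], 'beta': [2, 3], 'gamma': [16, 39, 12]}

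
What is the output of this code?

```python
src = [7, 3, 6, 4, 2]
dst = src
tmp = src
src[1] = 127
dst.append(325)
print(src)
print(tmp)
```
[7, 127, 6, 4, 2, 325]
[7, 127, 6, 4, 2, 325]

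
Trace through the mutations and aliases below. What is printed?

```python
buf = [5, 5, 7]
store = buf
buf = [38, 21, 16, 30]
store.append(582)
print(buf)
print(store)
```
[38, 21, 16, 30]
[5, 5, 7, 582]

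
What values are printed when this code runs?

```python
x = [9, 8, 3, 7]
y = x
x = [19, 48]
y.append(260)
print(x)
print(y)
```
[19, 48]
[9, 8, 3, 7, 260]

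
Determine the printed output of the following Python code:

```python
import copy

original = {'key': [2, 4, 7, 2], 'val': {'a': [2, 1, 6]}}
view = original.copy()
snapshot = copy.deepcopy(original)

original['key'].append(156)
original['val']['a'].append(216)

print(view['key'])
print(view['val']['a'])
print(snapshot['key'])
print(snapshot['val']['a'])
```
[2, 4, 7, 2, 156]
[2, 1, 6, 216]
[2, 4, 7, 2]
[2, 1, 6]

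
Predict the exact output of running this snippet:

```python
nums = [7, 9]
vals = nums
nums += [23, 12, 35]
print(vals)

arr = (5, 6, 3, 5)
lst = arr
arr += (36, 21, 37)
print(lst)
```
[7, 9, 23, 12, 35]
(5, 6, 3, 5)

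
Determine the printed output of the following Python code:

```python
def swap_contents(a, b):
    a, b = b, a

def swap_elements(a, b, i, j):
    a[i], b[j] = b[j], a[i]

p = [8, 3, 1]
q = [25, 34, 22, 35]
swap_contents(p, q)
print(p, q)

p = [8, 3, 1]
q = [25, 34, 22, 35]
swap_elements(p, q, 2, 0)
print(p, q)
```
[8, 3, 1] [25, 34, 22, 35]
[8, 3, 25] [1, 34, 22, 35]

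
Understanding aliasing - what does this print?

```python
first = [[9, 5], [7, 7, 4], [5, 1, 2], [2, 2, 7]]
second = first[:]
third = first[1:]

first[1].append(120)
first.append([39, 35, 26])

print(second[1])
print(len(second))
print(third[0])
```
[7, 7, 4, 120]
4
[7, 7, 4, 120]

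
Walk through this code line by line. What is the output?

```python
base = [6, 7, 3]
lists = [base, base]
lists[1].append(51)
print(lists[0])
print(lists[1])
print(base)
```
[6, 7, 3, 51]
[6, 7, 3, 51]
[6, 7, 3, 51]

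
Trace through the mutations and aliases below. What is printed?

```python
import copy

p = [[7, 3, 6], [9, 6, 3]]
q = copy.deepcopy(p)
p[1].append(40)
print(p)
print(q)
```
[[7, 3, 6], [9, 6, 3, 40]]
[[7, 3, 6], [9, 6, 3]]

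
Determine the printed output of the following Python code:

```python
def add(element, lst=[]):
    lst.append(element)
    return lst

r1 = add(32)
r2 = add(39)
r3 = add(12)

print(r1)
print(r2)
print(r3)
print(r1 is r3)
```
[32, 39, 12]
[32, 39, 12]
[32, 39, 12]
True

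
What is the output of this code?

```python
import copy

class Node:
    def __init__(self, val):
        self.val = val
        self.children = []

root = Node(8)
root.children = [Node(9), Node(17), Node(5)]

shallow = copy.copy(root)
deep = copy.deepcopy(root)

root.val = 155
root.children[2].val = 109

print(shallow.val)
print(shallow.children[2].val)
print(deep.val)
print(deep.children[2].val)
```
8
109
8
5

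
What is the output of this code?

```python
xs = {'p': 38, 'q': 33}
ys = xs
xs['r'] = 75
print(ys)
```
{'p': 38, 'q': 33, 'r': 75}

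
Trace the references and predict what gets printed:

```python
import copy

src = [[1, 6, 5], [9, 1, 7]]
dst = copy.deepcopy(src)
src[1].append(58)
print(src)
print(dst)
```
[[1, 6, 5], [9, 1, 7, 58]]
[[1, 6, 5], [9, 1, 7]]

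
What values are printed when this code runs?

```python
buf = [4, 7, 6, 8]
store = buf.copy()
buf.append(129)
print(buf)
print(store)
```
[4, 7, 6, 8, 129]
[4, 7, 6, 8]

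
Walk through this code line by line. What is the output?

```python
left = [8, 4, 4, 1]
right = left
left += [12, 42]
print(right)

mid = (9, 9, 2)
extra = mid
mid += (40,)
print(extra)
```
[8, 4, 4, 1, 12, 42]
(9, 9, 2)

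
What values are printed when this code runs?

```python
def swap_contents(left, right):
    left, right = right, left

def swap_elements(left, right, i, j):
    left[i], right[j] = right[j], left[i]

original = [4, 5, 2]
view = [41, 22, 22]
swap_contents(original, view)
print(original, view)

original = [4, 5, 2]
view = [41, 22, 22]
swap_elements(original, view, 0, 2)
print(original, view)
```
[4, 5, 2] [41, 22, 22]
[22, 5, 2] [41, 22, 4]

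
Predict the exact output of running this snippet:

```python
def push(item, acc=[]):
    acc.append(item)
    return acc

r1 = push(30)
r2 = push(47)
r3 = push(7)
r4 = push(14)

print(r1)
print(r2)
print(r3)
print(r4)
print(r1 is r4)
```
[30, 47, 7, 14]
[30, 47, 7, 14]
[30, 47, 7, 14]
[30, 47, 7, 14]
True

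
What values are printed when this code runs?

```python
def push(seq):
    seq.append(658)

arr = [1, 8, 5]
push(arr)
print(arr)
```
[1, 8, 5, 658]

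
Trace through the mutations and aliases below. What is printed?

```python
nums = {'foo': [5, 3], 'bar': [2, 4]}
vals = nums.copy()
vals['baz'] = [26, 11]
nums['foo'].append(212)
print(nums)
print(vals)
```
{'foo': [5, 3, 212], 'bar': [2, 4]}
{'foo': [5, 3, 212], 'bar': [2, 4], 'baz': [26, 11]}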